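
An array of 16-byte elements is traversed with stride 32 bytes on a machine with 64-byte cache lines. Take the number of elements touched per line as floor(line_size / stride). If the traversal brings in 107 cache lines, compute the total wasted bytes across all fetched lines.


Elements per line = floor(64 / 32) = 2
Bytes used per line = 2 * 16 = 32
Wasted per line = 64 - 32 = 32
Total wasted = 32 * 107 = 3424

3424


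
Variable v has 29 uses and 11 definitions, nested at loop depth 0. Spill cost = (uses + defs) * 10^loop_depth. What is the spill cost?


uses + defs = 29 + 11 = 40
10^0 = 1
Spill cost = 40 * 1 = 40

40


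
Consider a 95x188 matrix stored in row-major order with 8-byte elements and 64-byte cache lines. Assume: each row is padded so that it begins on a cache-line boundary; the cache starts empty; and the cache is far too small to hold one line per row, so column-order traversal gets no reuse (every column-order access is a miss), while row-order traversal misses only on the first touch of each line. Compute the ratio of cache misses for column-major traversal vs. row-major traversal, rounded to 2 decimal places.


Each row occupies 188 * 8 = 1504 bytes and starts on a line boundary, so it spans ceil(1504 / 64) = 24 cache lines.
Row-major traversal misses (one per line touched): 95 * ceil(188 * 8 / 64) = 2280
Column-major traversal misses (no reuse, every access misses): 95 * 188 = 17860
Ratio = 17860 / 2280 = 7.83

7.83


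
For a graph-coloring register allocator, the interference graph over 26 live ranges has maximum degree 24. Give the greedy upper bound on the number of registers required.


Greedy coloring never needs more than (max_degree + 1) colors: when coloring a vertex, at most max_degree neighbors are already colored.
Upper bound = 24 + 1 = 25

25


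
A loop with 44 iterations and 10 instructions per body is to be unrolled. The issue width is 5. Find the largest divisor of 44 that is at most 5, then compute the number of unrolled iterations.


Largest divisor of 44 <= 5 is 4
New iterations = 44 / 4 = 11

11


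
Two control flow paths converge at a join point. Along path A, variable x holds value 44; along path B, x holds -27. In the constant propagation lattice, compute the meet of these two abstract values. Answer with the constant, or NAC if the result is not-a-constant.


Meet operation: if both paths give the same constant, result is that constant; if they differ, result is NAC (not-a-constant).
Path A: 44, Path B: -27 -> differ
Result: not-a-constant -> NAC

NAC


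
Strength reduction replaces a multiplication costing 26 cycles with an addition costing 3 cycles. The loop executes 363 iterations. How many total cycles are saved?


Per-iteration saving = 26 - 3 = 23
Total saved = 363 * 23 = 8349

8349


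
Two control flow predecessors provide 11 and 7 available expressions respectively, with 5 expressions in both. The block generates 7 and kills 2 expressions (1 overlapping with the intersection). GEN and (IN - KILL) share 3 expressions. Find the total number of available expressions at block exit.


IN = intersection of predecessors = 5
IN - KILL = 5 - 1 = 4
|OUT| = |GEN| + |IN - KILL| - |GEN ∩ (IN - KILL)| = 7 + 4 - 3 = 8

8


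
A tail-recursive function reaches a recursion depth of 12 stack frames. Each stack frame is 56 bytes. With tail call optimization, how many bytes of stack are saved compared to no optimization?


Without TCO: 12 * 56 = 672 bytes
With TCO: reuse 1 frame = 56 bytes
Savings = 672 - 56 = 616

616


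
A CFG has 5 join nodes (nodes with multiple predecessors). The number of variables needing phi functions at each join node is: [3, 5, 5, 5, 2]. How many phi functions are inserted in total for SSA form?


Total phi functions = sum of phi functions at each join node
= 3 + 5 + 5 + 5 + 2 = 20

20


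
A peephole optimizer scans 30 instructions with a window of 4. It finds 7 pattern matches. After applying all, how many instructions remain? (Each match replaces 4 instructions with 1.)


Each match removes 3 instructions.
Total removed = 7 * 3 = 21
Remaining = 30 - 21 = 9

9


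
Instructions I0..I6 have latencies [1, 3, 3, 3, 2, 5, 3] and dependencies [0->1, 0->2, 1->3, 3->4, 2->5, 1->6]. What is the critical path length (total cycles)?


Compute longest path through dependency graph: dist(Ik) = max over predecessors of dist + latency(Ik).
dist(I0) = latency 1 = 1
dist(I1) = dist(I0) + 3 = 1 + 3 = 4
dist(I2) = dist(I0) + 3 = 1 + 3 = 4
dist(I3) = dist(I1) + 3 = 4 + 3 = 7
dist(I4) = dist(I3) + 2 = 7 + 2 = 9
dist(I5) = dist(I2) + 5 = 4 + 5 = 9
dist(I6) = dist(I1) + 3 = 4 + 3 = 7
Critical path = max dist = 9

9


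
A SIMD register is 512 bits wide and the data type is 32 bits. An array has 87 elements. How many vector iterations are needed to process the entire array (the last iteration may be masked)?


Width = 512 / 32 = 16 elements per vector op
Iterations = ceil(87 / 16) = 6

6


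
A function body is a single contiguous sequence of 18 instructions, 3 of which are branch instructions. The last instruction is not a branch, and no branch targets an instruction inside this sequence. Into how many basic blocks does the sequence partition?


With no in-sequence branch targets, the leaders are the first instruction plus the instruction after each branch.
Number of basic blocks = branches + 1
= 3 + 1 = 4

4


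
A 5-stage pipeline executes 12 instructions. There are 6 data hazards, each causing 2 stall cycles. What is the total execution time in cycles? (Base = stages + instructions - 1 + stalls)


Base cycles = 5 + 12 - 1 = 16
Total stalls = 6 * 2 = 12
Total = 16 + 12 = 28

28


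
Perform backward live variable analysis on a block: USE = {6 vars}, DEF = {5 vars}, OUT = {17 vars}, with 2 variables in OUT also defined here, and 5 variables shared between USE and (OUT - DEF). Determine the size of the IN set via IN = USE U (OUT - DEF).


OUT - DEF: 17 - 2 = 15
|IN| = |USE| + |OUT - DEF| - |USE ∩ (OUT - DEF)| = 6 + 15 - 5 = 16

16


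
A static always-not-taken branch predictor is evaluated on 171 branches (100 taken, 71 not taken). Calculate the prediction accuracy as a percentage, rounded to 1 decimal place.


Predictor: always-not-taken
Correct predictions = 71
Accuracy = 71 / 171 * 100 = 41.5%

41.5


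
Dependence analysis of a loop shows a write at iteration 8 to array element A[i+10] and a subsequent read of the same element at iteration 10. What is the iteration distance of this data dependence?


Distance = read iteration - write iteration
= 10 - 8 = 2

2


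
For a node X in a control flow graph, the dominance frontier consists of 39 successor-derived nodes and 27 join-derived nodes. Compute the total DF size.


DF(X) = direct successor contributions + join point contributions
= 39 + 27 = 66

66


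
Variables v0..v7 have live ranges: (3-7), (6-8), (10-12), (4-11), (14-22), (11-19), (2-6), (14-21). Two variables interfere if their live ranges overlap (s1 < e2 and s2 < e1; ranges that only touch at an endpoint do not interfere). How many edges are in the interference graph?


Check all pairs for overlapping intervals.
Two intervals (s1,e1) and (s2,e2) overlap if s1 < e2 and s2 < e1.
v0 (3-7) vs v1..v7: overlaps v1, v3, v6 -> 3
v1 (6-8) vs v2..v7: overlaps v3 -> 1
v2 (10-12) vs v3..v7: overlaps v3, v5 -> 2
v3 (4-11) vs v4..v7: overlaps v6 -> 1
v4 (14-22) vs v5..v7: overlaps v5, v7 -> 2
v5 (11-19) vs v6..v7: overlaps v7 -> 1
v6 (2-6) vs v7: overlaps none -> 0
Total overlapping pairs = 3 + 1 + 2 + 1 + 2 + 1 + 0 = 10

10


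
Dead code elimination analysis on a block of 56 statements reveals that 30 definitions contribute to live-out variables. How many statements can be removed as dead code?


Dead code = total statements - live definitions
= 56 - 30 = 26

26


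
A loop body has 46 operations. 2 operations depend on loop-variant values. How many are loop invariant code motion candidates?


Invariant candidates = total - loop-dependent
= 46 - 2 = 44

44


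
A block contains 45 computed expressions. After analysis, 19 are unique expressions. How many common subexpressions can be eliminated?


CSE count = total expressions - unique expressions
= 45 - 19 = 26

26


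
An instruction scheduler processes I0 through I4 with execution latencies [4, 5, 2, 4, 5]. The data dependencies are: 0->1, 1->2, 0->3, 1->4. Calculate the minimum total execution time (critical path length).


Compute longest path through dependency graph: dist(Ik) = max over predecessors of dist + latency(Ik).
dist(I0) = latency 4 = 4
dist(I1) = dist(I0) + 5 = 4 + 5 = 9
dist(I2) = dist(I1) + 2 = 9 + 2 = 11
dist(I3) = dist(I0) + 4 = 4 + 4 = 8
dist(I4) = dist(I1) + 5 = 9 + 5 = 14
Critical path = max dist = 14

14


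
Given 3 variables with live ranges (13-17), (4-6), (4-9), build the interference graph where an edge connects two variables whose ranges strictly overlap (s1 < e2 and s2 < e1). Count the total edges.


Check all pairs for overlapping intervals.
Two intervals (s1,e1) and (s2,e2) overlap if s1 < e2 and s2 < e1.
v0 (13-17) vs v1..v2: overlaps none -> 0
v1 (4-6) vs v2: overlaps v2 -> 1
Total overlapping pairs = 0 + 1 = 1

1


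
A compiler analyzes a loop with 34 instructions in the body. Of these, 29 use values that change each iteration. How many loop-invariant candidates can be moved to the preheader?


Invariant candidates = total - loop-dependent
= 34 - 29 = 5

5


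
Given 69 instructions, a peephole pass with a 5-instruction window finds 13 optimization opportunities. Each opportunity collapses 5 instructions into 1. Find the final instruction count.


Each match removes 4 instructions.
Total removed = 13 * 4 = 52
Remaining = 69 - 52 = 17

17


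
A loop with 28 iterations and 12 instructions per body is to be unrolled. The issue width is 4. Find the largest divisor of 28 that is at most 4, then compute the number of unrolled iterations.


Largest divisor of 28 <= 4 is 4
New iterations = 28 / 4 = 7

7


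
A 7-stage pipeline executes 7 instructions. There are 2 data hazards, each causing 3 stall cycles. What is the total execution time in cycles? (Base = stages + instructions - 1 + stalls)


Base cycles = 7 + 7 - 1 = 13
Total stalls = 2 * 3 = 6
Total = 13 + 6 = 19

19


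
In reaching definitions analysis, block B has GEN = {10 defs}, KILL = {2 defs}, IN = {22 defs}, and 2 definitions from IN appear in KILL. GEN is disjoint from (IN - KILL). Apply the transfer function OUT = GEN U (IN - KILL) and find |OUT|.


IN - KILL: 22 - 2 = 20 surviving definitions
OUT = GEN + surviving = 10 + 20 = 30

30


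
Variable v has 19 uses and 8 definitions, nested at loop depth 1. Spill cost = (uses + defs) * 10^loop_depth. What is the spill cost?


uses + defs = 19 + 8 = 27
10^1 = 10
Spill cost = 27 * 10 = 270

270


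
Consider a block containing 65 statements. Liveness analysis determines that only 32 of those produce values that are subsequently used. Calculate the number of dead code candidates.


Dead code = total statements - live definitions
= 65 - 32 = 33

33


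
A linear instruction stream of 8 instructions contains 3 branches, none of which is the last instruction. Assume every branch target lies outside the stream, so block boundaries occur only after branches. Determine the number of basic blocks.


With no in-sequence branch targets, the leaders are the first instruction plus the instruction after each branch.
Number of basic blocks = branches + 1
= 3 + 1 = 4

4


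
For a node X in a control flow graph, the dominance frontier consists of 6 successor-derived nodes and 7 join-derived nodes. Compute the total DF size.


DF(X) = direct successor contributions + join point contributions
= 6 + 7 = 13

13


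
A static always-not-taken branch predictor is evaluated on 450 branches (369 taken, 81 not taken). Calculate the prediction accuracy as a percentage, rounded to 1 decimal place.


Predictor: always-not-taken
Correct predictions = 81
Accuracy = 81 / 450 * 100 = 18.0%

18.0


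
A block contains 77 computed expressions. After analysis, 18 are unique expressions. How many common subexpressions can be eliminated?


CSE count = total expressions - unique expressions
= 77 - 18 = 59

59


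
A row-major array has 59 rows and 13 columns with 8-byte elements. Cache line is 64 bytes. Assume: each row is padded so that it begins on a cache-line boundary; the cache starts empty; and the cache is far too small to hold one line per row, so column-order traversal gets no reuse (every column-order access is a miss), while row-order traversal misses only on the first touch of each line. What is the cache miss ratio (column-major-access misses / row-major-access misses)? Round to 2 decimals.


Each row occupies 13 * 8 = 104 bytes and starts on a line boundary, so it spans ceil(104 / 64) = 2 cache lines.
Row-major traversal misses (one per line touched): 59 * ceil(13 * 8 / 64) = 118
Column-major traversal misses (no reuse, every access misses): 59 * 13 = 767
Ratio = 767 / 118 = 6.5

6.5


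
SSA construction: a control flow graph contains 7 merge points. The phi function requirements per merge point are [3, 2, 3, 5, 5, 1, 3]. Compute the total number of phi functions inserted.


Total phi functions = sum of phi functions at each join node
= 3 + 2 + 3 + 5 + 5 + 1 + 3 = 22

22


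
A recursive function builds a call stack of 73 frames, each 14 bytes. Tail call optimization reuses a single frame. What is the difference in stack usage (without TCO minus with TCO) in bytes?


Without TCO: 73 * 14 = 1022 bytes
With TCO: reuse 1 frame = 14 bytes
Savings = 1022 - 14 = 1008

1008


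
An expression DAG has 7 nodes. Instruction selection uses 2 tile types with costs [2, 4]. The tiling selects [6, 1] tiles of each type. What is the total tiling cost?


Total cost = sum(count_i * cost_i)
= 6*2 + 1*4
= 16

16


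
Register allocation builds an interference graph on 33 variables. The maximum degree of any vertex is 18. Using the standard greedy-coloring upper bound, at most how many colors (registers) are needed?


Greedy coloring never needs more than (max_degree + 1) colors: when coloring a vertex, at most max_degree neighbors are already colored.
Upper bound = 18 + 1 = 19

19


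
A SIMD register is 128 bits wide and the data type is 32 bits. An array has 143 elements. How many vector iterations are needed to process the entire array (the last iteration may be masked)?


Width = 128 / 32 = 4 elements per vector op
Iterations = ceil(143 / 4) = 36

36


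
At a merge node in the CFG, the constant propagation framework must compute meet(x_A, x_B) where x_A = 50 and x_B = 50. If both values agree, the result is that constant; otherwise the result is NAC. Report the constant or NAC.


Meet operation: if both paths give the same constant, result is that constant; if they differ, result is NAC (not-a-constant).
Path A: 50, Path B: 50 -> equal
Result: constant -> 50

50


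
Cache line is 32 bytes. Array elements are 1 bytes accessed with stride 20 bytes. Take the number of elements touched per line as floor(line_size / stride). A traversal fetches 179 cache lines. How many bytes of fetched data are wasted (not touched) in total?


Elements per line = floor(32 / 20) = 1
Bytes used per line = 1 * 1 = 1
Wasted per line = 32 - 1 = 31
Total wasted = 31 * 179 = 5549

5549


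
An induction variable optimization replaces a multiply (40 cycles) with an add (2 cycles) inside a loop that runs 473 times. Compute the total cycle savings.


Per-iteration saving = 40 - 2 = 38
Total saved = 473 * 38 = 17974

17974


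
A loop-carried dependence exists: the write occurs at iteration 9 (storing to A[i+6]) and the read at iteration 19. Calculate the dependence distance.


Distance = read iteration - write iteration
= 19 - 9 = 10

10


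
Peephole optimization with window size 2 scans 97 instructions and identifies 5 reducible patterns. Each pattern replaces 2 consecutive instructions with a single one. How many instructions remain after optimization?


Each match removes 1 instructions.
Total removed = 5 * 1 = 5
Remaining = 97 - 5 = 92

92


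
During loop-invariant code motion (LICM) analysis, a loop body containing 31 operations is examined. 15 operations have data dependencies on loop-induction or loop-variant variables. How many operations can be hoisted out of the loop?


Invariant candidates = total - loop-dependent
= 31 - 15 = 16

16


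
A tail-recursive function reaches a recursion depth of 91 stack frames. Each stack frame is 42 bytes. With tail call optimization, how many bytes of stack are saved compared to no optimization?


Without TCO: 91 * 42 = 3822 bytes
With TCO: reuse 1 frame = 42 bytes
Savings = 3822 - 42 = 3780

3780


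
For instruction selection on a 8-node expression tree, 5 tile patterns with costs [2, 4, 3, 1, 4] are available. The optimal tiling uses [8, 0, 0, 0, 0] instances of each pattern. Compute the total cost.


Total cost = sum(count_i * cost_i)
= 8*2 + 0*4 + 0*3 + 0*1 + 0*4
= 16

16


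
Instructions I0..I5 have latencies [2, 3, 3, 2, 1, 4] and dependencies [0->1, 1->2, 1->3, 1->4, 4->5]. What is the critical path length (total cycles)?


Compute longest path through dependency graph: dist(Ik) = max over predecessors of dist + latency(Ik).
dist(I0) = latency 2 = 2
dist(I1) = dist(I0) + 3 = 2 + 3 = 5
dist(I2) = dist(I1) + 3 = 5 + 3 = 8
dist(I3) = dist(I1) + 2 = 5 + 2 = 7
dist(I4) = dist(I1) + 1 = 5 + 1 = 6
dist(I5) = dist(I4) + 4 = 6 + 4 = 10
Critical path = max dist = 10

10


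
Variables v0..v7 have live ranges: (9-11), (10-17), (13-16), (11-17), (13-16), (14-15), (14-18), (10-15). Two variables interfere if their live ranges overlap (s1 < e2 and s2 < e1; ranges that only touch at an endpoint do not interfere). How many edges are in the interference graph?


Check all pairs for overlapping intervals.
Two intervals (s1,e1) and (s2,e2) overlap if s1 < e2 and s2 < e1.
v0 (9-11) vs v1..v7: overlaps v1, v7 -> 2
v1 (10-17) vs v2..v7: overlaps v2, v3, v4, v5, v6, v7 -> 6
v2 (13-16) vs v3..v7: overlaps v3, v4, v5, v6, v7 -> 5
v3 (11-17) vs v4..v7: overlaps v4, v5, v6, v7 -> 4
v4 (13-16) vs v5..v7: overlaps v5, v6, v7 -> 3
v5 (14-15) vs v6..v7: overlaps v6, v7 -> 2
v6 (14-18) vs v7: overlaps v7 -> 1
Total overlapping pairs = 2 + 6 + 5 + 4 + 3 + 2 + 1 = 23

23


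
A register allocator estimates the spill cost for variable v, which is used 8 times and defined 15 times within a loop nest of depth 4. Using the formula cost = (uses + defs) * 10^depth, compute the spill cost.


uses + defs = 8 + 15 = 23
10^4 = 10000
Spill cost = 23 * 10000 = 230000

230000


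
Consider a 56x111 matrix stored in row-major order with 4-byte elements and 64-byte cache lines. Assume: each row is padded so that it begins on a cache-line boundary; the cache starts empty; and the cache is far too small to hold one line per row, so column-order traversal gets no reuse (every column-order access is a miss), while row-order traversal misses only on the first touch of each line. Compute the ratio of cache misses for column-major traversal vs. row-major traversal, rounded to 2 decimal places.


Each row occupies 111 * 4 = 444 bytes and starts on a line boundary, so it spans ceil(444 / 64) = 7 cache lines.
Row-major traversal misses (one per line touched): 56 * ceil(111 * 4 / 64) = 392
Column-major traversal misses (no reuse, every access misses): 56 * 111 = 6216
Ratio = 6216 / 392 = 15.86

15.86


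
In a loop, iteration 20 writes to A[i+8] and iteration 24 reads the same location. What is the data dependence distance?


Distance = read iteration - write iteration
= 24 - 20 = 4

4


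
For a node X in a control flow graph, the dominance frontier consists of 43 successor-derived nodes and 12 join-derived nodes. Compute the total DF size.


DF(X) = direct successor contributions + join point contributions
= 43 + 12 = 55

55


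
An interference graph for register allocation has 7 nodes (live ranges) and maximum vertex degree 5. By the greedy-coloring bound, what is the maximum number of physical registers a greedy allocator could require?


Greedy coloring never needs more than (max_degree + 1) colors: when coloring a vertex, at most max_degree neighbors are already colored.
Upper bound = 5 + 1 = 6

6


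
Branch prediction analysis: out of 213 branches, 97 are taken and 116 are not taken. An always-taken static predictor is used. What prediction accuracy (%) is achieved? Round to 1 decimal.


Predictor: always-taken
Correct predictions = 97
Accuracy = 97 / 213 * 100 = 45.5%

45.5


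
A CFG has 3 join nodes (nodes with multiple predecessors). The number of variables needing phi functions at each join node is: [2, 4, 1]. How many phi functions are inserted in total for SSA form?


Total phi functions = sum of phi functions at each join node
= 2 + 4 + 1 = 7

7


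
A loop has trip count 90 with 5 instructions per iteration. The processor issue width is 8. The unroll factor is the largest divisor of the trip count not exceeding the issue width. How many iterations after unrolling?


Largest divisor of 90 <= 8 is 6
New iterations = 90 / 6 = 15

15


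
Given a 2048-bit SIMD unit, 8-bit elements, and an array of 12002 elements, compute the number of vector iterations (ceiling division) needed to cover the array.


Width = 2048 / 8 = 256 elements per vector op
Iterations = ceil(12002 / 256) = 47

47


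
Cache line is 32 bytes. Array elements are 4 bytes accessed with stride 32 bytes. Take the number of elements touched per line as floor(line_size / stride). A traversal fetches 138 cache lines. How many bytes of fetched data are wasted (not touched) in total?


Elements per line = floor(32 / 32) = 1
Bytes used per line = 1 * 4 = 4
Wasted per line = 32 - 4 = 28
Total wasted = 28 * 138 = 3864

3864


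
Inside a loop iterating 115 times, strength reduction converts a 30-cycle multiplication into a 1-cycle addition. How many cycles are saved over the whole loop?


Per-iteration saving = 30 - 1 = 29
Total saved = 115 * 29 = 3335

3335


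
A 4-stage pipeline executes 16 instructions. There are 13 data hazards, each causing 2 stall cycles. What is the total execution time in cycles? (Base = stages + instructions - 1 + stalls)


Base cycles = 4 + 16 - 1 = 19
Total stalls = 13 * 2 = 26
Total = 19 + 26 = 45

45


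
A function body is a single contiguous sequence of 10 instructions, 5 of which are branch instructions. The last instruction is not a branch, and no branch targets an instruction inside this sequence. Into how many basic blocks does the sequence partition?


With no in-sequence branch targets, the leaders are the first instruction plus the instruction after each branch.
Number of basic blocks = branches + 1
= 5 + 1 = 6

6


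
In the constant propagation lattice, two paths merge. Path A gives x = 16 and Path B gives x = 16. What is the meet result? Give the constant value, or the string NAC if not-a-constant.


Meet operation: if both paths give the same constant, result is that constant; if they differ, result is NAC (not-a-constant).
Path A: 16, Path B: 16 -> equal
Result: constant -> 16

16


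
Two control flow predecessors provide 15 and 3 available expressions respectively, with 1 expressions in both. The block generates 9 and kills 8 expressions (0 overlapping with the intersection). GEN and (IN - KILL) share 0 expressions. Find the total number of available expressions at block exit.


IN = intersection of predecessors = 1
IN - KILL = 1 - 0 = 1
|OUT| = |GEN| + |IN - KILL| - |GEN ∩ (IN - KILL)| = 9 + 1 - 0 = 10

10


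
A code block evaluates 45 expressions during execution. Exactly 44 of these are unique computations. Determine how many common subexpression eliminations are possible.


CSE count = total expressions - unique expressions
= 45 - 44 = 1

1


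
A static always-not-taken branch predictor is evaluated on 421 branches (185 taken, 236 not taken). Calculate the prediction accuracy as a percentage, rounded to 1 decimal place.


Predictor: always-not-taken
Correct predictions = 236
Accuracy = 236 / 421 * 100 = 56.1%

56.1


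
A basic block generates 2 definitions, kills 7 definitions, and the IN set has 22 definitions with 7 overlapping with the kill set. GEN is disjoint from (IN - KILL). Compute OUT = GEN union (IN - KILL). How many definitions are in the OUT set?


IN - KILL: 22 - 7 = 15 surviving definitions
OUT = GEN + surviving = 2 + 15 = 17

17


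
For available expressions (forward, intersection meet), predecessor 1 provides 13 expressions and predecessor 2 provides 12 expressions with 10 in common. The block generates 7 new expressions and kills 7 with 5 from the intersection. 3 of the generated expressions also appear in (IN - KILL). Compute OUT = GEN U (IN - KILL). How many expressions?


IN = intersection of predecessors = 10
IN - KILL = 10 - 5 = 5
|OUT| = |GEN| + |IN - KILL| - |GEN ∩ (IN - KILL)| = 7 + 5 - 3 = 9

9


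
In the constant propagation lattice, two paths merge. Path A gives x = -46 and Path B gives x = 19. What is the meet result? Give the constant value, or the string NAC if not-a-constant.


Meet operation: if both paths give the same constant, result is that constant; if they differ, result is NAC (not-a-constant).
Path A: -46, Path B: 19 -> differ
Result: not-a-constant -> NAC

NAC


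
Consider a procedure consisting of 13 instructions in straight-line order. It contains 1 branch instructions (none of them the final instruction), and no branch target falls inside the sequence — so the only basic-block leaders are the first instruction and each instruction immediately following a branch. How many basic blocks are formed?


With no in-sequence branch targets, the leaders are the first instruction plus the instruction after each branch.
Number of basic blocks = branches + 1
= 1 + 1 = 2

2


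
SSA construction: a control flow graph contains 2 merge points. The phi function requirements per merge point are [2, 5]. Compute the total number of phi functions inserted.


Total phi functions = sum of phi functions at each join node
= 2 + 5 = 7

7


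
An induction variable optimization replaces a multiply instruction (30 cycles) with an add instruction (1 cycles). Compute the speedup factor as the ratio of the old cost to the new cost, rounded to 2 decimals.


Ratio = mult_cost / add_cost = 30 / 1 = 30.0

30.0


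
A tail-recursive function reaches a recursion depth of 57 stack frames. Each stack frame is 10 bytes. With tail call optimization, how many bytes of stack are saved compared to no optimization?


Without TCO: 57 * 10 = 570 bytes
With TCO: reuse 1 frame = 10 bytes
Savings = 570 - 10 = 560

560


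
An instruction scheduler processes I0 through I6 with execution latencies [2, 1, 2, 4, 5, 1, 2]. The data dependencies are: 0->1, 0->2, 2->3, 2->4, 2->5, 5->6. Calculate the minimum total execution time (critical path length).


Compute longest path through dependency graph: dist(Ik) = max over predecessors of dist + latency(Ik).
dist(I0) = latency 2 = 2
dist(I1) = dist(I0) + 1 = 2 + 1 = 3
dist(I2) = dist(I0) + 2 = 2 + 2 = 4
dist(I3) = dist(I2) + 4 = 4 + 4 = 8
dist(I4) = dist(I2) + 5 = 4 + 5 = 9
dist(I5) = dist(I2) + 1 = 4 + 1 = 5
dist(I6) = dist(I5) + 2 = 5 + 2 = 7
Critical path = max dist = 9

9


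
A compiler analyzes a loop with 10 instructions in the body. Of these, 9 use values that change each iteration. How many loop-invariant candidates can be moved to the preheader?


Invariant candidates = total - loop-dependent
= 10 - 9 = 1

1


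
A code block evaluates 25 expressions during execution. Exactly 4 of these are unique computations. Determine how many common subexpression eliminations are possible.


CSE count = total expressions - unique expressions
= 25 - 4 = 21

21


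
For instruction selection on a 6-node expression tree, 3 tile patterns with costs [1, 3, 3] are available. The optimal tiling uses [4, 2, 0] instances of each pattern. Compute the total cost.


Total cost = sum(count_i * cost_i)
= 4*1 + 2*3 + 0*3
= 10

10


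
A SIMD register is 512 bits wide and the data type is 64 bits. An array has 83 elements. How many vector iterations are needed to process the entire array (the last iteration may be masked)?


Width = 512 / 64 = 8 elements per vector op
Iterations = ceil(83 / 8) = 11

11


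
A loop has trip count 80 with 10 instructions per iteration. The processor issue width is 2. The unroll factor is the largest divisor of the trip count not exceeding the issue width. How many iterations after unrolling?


Largest divisor of 80 <= 2 is 2
New iterations = 80 / 2 = 40

40


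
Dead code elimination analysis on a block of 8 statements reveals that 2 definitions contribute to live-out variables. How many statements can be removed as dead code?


Dead code = total statements - live definitions
= 8 - 2 = 6

6


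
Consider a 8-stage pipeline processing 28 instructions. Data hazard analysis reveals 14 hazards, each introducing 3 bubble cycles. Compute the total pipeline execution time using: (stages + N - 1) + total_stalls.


Base cycles = 8 + 28 - 1 = 35
Total stalls = 14 * 3 = 42
Total = 35 + 42 = 77

77


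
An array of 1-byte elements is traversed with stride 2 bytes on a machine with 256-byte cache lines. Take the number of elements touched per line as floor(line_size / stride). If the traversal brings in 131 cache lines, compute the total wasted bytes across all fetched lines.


Elements per line = floor(256 / 2) = 128
Bytes used per line = 128 * 1 = 128
Wasted per line = 256 - 128 = 128
Total wasted = 128 * 131 = 16768

16768


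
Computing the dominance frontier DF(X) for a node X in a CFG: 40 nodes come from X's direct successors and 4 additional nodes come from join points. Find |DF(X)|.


DF(X) = direct successor contributions + join point contributions
= 40 + 4 = 44

44


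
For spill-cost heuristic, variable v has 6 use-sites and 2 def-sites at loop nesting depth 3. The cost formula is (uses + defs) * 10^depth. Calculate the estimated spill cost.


uses + defs = 6 + 2 = 8
10^3 = 1000
Spill cost = 8 * 1000 = 8000

8000


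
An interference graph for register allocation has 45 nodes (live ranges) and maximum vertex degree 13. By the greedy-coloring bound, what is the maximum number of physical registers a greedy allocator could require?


Greedy coloring never needs more than (max_degree + 1) colors: when coloring a vertex, at most max_degree neighbors are already colored.
Upper bound = 13 + 1 = 14

14


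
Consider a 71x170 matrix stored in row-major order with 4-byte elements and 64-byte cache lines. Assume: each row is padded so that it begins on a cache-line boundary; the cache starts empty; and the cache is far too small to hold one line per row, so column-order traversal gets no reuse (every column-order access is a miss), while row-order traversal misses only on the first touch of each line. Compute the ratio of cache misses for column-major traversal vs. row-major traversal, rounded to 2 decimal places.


Each row occupies 170 * 4 = 680 bytes and starts on a line boundary, so it spans ceil(680 / 64) = 11 cache lines.
Row-major traversal misses (one per line touched): 71 * ceil(170 * 4 / 64) = 781
Column-major traversal misses (no reuse, every access misses): 71 * 170 = 12070
Ratio = 12070 / 781 = 15.45

15.45


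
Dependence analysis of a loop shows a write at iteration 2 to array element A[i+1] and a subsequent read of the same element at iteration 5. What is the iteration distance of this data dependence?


Distance = read iteration - write iteration
= 5 - 2 = 3

3


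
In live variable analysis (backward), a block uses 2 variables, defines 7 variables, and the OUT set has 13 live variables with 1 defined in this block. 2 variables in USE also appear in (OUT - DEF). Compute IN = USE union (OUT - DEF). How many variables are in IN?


OUT - DEF: 13 - 1 = 12
|IN| = |USE| + |OUT - DEF| - |USE ∩ (OUT - DEF)| = 2 + 12 - 2 = 12

12


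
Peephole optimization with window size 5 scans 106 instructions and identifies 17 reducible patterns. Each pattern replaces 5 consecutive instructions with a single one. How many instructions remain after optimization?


Each match removes 4 instructions.
Total removed = 17 * 4 = 68
Remaining = 106 - 68 = 38

38


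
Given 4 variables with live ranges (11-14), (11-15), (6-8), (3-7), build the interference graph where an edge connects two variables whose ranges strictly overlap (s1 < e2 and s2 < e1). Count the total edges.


Check all pairs for overlapping intervals.
Two intervals (s1,e1) and (s2,e2) overlap if s1 < e2 and s2 < e1.
v0 (11-14) vs v1..v3: overlaps v1 -> 1
v1 (11-15) vs v2..v3: overlaps none -> 0
v2 (6-8) vs v3: overlaps v3 -> 1
Total overlapping pairs = 1 + 0 + 1 = 2

2


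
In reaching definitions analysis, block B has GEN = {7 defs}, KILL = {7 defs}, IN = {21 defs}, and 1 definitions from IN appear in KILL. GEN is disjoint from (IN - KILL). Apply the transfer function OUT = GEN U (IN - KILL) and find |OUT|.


IN - KILL: 21 - 1 = 20 surviving definitions
OUT = GEN + surviving = 7 + 20 = 27

27


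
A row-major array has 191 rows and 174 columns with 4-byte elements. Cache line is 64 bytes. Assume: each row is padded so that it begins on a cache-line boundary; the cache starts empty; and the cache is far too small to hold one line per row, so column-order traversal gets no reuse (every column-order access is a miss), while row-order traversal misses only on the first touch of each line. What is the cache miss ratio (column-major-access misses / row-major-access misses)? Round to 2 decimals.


Each row occupies 174 * 4 = 696 bytes and starts on a line boundary, so it spans ceil(696 / 64) = 11 cache lines.
Row-major traversal misses (one per line touched): 191 * ceil(174 * 4 / 64) = 2101
Column-major traversal misses (no reuse, every access misses): 191 * 174 = 33234
Ratio = 33234 / 2101 = 15.82

15.82


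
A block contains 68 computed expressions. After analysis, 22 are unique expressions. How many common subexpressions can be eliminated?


CSE count = total expressions - unique expressions
= 68 - 22 = 46

46


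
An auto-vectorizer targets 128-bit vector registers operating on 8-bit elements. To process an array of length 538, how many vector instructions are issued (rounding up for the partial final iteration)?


Width = 128 / 8 = 16 elements per vector op
Iterations = ceil(538 / 16) = 34

34


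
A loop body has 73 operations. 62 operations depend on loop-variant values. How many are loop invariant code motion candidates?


Invariant candidates = total - loop-dependent
= 73 - 62 = 11

11


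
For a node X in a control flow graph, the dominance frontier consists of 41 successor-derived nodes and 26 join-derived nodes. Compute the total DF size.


DF(X) = direct successor contributions + join point contributions
= 41 + 26 = 67

67


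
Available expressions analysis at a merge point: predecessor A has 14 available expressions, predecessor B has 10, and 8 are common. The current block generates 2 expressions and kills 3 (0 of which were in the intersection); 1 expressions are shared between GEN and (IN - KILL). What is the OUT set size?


IN = intersection of predecessors = 8
IN - KILL = 8 - 0 = 8
|OUT| = |GEN| + |IN - KILL| - |GEN ∩ (IN - KILL)| = 2 + 8 - 1 = 9

9


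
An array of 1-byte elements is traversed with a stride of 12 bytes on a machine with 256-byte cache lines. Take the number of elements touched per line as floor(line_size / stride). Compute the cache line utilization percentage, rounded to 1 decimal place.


Elements per cache line = floor(256 / 12) = 21
Bytes used = 21 * 1 = 21
Utilization = 21 / 256 * 100 = 8.2%

8.2


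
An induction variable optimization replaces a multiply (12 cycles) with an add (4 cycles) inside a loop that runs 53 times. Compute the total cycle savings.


Per-iteration saving = 12 - 4 = 8
Total saved = 53 * 8 = 424

424


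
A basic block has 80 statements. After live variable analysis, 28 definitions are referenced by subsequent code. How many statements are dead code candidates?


Dead code = total statements - live definitions
= 80 - 28 = 52

52


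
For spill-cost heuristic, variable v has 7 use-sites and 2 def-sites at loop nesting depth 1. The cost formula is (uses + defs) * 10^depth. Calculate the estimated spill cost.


uses + defs = 7 + 2 = 9
10^1 = 10
Spill cost = 9 * 10 = 90

90


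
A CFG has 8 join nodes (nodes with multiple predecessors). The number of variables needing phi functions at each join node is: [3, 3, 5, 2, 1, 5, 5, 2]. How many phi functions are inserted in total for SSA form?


Total phi functions = sum of phi functions at each join node
= 3 + 3 + 5 + 2 + 1 + 5 + 5 + 2 = 26

26


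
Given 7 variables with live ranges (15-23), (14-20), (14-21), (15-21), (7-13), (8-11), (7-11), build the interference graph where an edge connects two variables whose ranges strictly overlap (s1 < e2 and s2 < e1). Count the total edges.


Check all pairs for overlapping intervals.
Two intervals (s1,e1) and (s2,e2) overlap if s1 < e2 and s2 < e1.
v0 (15-23) vs v1..v6: overlaps v1, v2, v3 -> 3
v1 (14-20) vs v2..v6: overlaps v2, v3 -> 2
v2 (14-21) vs v3..v6: overlaps v3 -> 1
v3 (15-21) vs v4..v6: overlaps none -> 0
v4 (7-13) vs v5..v6: overlaps v5, v6 -> 2
v5 (8-11) vs v6: overlaps v6 -> 1
Total overlapping pairs = 3 + 2 + 1 + 0 + 2 + 1 = 9

9


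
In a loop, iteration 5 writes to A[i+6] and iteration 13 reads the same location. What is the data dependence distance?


Distance = read iteration - write iteration
= 13 - 5 = 8

8


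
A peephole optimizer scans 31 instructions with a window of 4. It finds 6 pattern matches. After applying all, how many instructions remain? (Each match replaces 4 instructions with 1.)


Each match removes 3 instructions.
Total removed = 6 * 3 = 18
Remaining = 31 - 18 = 13

13


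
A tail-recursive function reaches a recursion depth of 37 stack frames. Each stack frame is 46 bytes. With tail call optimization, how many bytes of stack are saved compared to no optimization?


Without TCO: 37 * 46 = 1702 bytes
With TCO: reuse 1 frame = 46 bytes
Savings = 1702 - 46 = 1656

1656


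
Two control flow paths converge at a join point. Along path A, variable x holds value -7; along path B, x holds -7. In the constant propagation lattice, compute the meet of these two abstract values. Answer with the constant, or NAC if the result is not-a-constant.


Meet operation: if both paths give the same constant, result is that constant; if they differ, result is NAC (not-a-constant).
Path A: -7, Path B: -7 -> equal
Result: constant -> -7

-7


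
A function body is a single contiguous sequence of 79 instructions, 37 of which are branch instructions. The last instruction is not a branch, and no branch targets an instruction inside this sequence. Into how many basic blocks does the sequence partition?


With no in-sequence branch targets, the leaders are the first instruction plus the instruction after each branch.
Number of basic blocks = branches + 1
= 37 + 1 = 38

38


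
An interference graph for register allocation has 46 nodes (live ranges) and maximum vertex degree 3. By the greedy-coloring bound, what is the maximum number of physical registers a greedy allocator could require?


Greedy coloring never needs more than (max_degree + 1) colors: when coloring a vertex, at most max_degree neighbors are already colored.
Upper bound = 3 + 1 = 4

4


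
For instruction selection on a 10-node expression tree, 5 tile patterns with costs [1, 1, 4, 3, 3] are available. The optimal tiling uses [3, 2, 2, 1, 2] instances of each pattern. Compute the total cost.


Total cost = sum(count_i * cost_i)
= 3*1 + 2*1 + 2*4 + 1*3 + 2*3
= 22

22
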